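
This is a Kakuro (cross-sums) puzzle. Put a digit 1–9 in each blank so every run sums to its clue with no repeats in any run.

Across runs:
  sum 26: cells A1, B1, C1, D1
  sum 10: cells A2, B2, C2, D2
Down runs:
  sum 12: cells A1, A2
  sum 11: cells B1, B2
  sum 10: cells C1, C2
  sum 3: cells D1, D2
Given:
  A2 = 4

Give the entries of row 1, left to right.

10 in 4 cells must be {1,2,3,4}; 3 in 2 cells must be {1,2}.
A1 = 12 − 4 = 8 completes the 12 down.
Given what's placed, D1 must be 2 to fit the 26 across and 3 down.
D2 = 3 − 2 = 1 completes the 3 down.
Nothing is forced directly, so branch on B2, whose candidates are 2 or 3. If B2 = 3: then B1 would have to be in {7,9} for the 26 across but in {8} for the 11 down — contradiction. So B2 = 2.
B1 = 11 − 2 = 9 completes the 11 down.
C1 = 26 − 19 = 7 completes the 26 across.
C2 = 10 − 7 = 3 completes the 10 across.

8 9 7 2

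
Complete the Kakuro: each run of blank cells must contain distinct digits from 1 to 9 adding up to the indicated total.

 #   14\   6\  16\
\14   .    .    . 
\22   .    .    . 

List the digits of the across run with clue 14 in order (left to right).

6 1 7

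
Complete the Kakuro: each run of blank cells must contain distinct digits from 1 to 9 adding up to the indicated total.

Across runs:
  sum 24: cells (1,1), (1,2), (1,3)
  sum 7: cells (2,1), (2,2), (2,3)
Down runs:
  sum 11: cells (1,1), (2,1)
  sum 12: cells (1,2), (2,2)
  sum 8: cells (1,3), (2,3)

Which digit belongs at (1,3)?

7

24 in 3 cells must be {7,8,9}; 7 in 3 cells must be {1,2,4}.
The 24 across and the 8 down share only 7, so (1,3) = 7.
The 7 across and the 12 down share only 4, so (2,2) = 4.
(2,3) = 8 − 7 = 1 completes the 8 down.
(1,2) = 12 − 4 = 8 completes the 12 down.
(2,1) = 7 − 5 = 2 completes the 7 across.
(1,1) = 24 − 15 = 9 completes the 24 across.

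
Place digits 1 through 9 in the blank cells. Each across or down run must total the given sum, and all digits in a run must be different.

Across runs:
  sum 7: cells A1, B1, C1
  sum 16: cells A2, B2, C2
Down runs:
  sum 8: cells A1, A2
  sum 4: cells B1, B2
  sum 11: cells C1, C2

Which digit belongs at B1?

7 in 3 cells must be {1,2,4}; 4 in 2 cells must be {1,3}.
The 7 across and the 4 down share only 1, so B1 = 1.
B2 = 4 − 1 = 3 completes the 4 down.
Given what's placed, A1 must be 2 to fit the 7 across and 8 down.
C1 = 7 − 3 = 4 completes the 7 across.
A2 = 8 − 2 = 6 completes the 8 down.
C2 = 16 − 9 = 7 completes the 16 across.

1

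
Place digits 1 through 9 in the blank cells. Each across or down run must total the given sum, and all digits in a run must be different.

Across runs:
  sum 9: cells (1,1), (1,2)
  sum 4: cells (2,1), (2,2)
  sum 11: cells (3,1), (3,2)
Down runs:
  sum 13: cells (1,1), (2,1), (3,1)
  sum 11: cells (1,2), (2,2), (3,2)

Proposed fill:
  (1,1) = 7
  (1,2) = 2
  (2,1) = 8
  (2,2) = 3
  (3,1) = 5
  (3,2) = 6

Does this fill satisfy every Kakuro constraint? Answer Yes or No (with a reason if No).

No — the across run (2,1)–(2,2) sums to 11, not 4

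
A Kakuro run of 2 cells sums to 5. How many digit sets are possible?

2

2 distinct digits from 1–9 sum between 3 and 17.
Enumerating: {1,4}, {2,3}.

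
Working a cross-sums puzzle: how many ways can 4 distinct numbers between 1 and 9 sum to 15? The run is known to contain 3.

4 distinct digits from 1–9 sum between 10 and 30.
Keeping only sets containing 3.
Enumerating: {1,2,3,9}, {1,3,4,7}, {1,3,5,6}, {2,3,4,6}.

4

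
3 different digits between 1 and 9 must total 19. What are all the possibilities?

{2,8,9}; {3,7,9}; {4,6,9}; {4,7,8}; {5,6,8}

3 distinct digits from 1–9 sum between 6 and 24.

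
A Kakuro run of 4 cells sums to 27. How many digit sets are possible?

4 distinct digits from 1–9 sum between 10 and 30.
Enumerating: {3,7,8,9}, {4,6,8,9}, {5,6,7,9}.

3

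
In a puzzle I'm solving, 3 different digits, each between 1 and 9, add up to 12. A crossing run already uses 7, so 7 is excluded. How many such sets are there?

3 distinct digits from 1–9 sum between 6 and 24.
Dropping sets that contain 7.
Enumerating: {1,2,9}, {1,3,8}, {1,5,6}, {2,4,6}, {3,4,5}.

5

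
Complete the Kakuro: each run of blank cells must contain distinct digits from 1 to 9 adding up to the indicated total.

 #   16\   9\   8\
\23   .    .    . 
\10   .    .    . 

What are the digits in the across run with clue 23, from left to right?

9 8 6

23 in 3 cells must be {6,8,9}; 16 in 2 cells must be {7,9}.
The 23 across and the 16 down share only 9, so R1C1 = 9.
Given what's placed, R1C3 must be 6 to fit the 23 across and 8 down.
R2C1 = 16 − 9 = 7 completes the 16 down.
R2C3 = 8 − 6 = 2 completes the 8 down.
R1C2 = 23 − 15 = 8 completes the 23 across.
R2C2 = 10 − 9 = 1 completes the 10 across.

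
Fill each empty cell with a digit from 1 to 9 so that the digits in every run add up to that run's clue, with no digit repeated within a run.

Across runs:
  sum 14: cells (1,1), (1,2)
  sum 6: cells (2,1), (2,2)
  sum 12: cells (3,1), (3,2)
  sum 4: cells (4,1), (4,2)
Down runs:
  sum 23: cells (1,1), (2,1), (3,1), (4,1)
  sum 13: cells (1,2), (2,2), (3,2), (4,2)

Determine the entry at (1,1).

9

4 in 2 cells must be {1,3}.
Nothing is forced directly, so branch on (1,2), whose candidates are 5 or 6. If (1,2) = 6: that forces (1,1) = 8, (3,2) = 4, (4,2) = 1, (2,2) = 2, after which (3,1) would have to be in {8} for the 12 across but in {1,2,3,4,5,6,7,9} for the 23 down — contradiction. So (1,2) = 5.
(1,1) = 14 − 5 = 9 completes the 14 across.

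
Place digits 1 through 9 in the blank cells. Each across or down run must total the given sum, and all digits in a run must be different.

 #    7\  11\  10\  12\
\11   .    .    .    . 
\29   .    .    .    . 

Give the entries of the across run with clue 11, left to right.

2 3 1 5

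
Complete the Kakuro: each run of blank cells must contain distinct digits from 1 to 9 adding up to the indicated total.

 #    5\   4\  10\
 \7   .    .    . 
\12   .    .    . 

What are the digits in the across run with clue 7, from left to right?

7 in 3 cells must be {1,2,4}; 4 in 2 cells must be {1,3}.
The 7 across and the 4 down share only 1, so R1C2 = 1.
R2C2 = 4 − 1 = 3 completes the 4 down.
Nothing is forced directly, so branch on R1C1, whose candidates are 2 or 4. If R1C1 = 2: that forces R1C3 = 4, after which R2C1 would have to be in {1,2,4,5,7,8} for the 12 across but in {3} for the 5 down — contradiction. So R1C1 = 4.
R1C3 = 7 − 5 = 2 completes the 7 across.
R2C1 = 5 − 4 = 1 completes the 5 down.
R2C3 = 12 − 4 = 8 completes the 12 across.

4 1 2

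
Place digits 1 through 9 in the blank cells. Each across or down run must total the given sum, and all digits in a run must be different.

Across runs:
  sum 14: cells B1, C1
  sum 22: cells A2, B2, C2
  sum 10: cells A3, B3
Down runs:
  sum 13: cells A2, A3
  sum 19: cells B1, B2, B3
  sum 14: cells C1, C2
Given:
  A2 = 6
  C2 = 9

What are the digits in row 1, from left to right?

9 5

C1 = 14 − 9 = 5 completes the 14 down.
B2 = 22 − 15 = 7 completes the 22 across.
A3 = 13 − 6 = 7 completes the 13 down.
B3 = 10 − 7 = 3 completes the 10 across.
B1 = 14 − 5 = 9 completes the 14 across.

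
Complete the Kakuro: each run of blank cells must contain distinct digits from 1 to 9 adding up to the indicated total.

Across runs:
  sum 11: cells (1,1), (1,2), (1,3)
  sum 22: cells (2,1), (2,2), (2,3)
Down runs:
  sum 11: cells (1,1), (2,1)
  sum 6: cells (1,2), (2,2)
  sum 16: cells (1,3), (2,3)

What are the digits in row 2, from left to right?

16 in 2 cells must be {7,9}.
The 11 across and the 16 down share only 7, so (1,3) = 7.
The 22 across and the 6 down share only 5, so (2,2) = 5.
(2,3) = 16 − 7 = 9 completes the 16 down.
(1,1) = 3: the only remaining digit allowed by both the 11 across and the 11 down.
(1,2) = 11 − 10 = 1 completes the 11 across.
(2,1) = 22 − 14 = 8 completes the 22 across.

8 5 9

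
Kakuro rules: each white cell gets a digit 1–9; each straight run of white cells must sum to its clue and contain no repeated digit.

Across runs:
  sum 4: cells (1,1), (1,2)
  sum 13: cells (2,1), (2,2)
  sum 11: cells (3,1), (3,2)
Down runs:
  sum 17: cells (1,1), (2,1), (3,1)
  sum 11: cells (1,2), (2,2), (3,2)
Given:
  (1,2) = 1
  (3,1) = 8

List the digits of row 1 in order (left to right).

3 1

4 in 2 cells must be {1,3}.
(1,1) = 4 − 1 = 3 completes the 4 across.
(2,1) = 17 − 11 = 6 completes the 17 down.
(2,2) = 13 − 6 = 7 completes the 13 across.
(3,2) = 11 − 8 = 3 completes the 11 across.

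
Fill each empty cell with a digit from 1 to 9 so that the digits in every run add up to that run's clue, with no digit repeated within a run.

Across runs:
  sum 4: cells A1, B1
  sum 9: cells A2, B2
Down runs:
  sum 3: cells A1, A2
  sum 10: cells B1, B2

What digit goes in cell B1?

4 in 2 cells must be {1,3}; 3 in 2 cells must be {1,2}.
The 4 across and the 3 down share only 1, so A1 = 1.
B1 = 4 − 1 = 3 completes the 4 across.
A2 = 3 − 1 = 2 completes the 3 down.
B2 = 9 − 2 = 7 completes the 9 across.

3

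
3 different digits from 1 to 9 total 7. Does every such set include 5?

The only way to make 7 from 3 distinct digits is {1,2,4}, which does not contain 5.

No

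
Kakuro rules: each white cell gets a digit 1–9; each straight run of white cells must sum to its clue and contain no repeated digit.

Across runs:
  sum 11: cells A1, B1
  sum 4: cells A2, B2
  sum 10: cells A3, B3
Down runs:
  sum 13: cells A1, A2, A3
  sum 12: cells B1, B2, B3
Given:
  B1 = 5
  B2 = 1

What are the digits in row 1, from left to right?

4 in 2 cells must be {1,3}.
A1 = 11 − 5 = 6 completes the 11 across.
A2 = 4 − 1 = 3 completes the 4 across.
A3 = 13 − 9 = 4 completes the 13 down.
B3 = 10 − 4 = 6 completes the 10 across.

6, 5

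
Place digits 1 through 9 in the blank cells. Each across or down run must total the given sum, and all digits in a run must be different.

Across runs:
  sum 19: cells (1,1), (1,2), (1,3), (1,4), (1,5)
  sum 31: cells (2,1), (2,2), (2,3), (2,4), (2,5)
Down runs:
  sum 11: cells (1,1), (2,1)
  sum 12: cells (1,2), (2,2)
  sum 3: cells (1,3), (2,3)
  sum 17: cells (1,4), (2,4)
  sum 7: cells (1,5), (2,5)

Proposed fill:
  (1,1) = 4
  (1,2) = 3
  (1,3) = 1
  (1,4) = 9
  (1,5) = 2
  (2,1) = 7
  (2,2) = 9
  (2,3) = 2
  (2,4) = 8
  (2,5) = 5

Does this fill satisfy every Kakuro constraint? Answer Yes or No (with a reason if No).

Yes

Across: 4+3+1+9+2=19; 7+9+2+8+5=31. Down: 4+7=11; 3+9=12; 1+2=3; 9+8=17; 2+5=7. No digit repeats within any run.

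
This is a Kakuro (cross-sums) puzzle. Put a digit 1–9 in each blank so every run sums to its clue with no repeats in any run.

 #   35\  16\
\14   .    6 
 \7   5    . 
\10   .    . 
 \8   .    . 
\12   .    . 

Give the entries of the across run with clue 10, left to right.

6 4

35 in 5 cells must be {5,6,7,8,9}; 16 in 5 cells must be {1,2,3,4,6}.
R1C1 = 14 − 6 = 8 completes the 14 across.
R2C2 = 7 − 5 = 2 completes the 7 across.
Nothing is forced directly, so branch on R4C1, whose candidates are 6 or 7. If R4C1 = 6: then R4C2 would have to be in {2} for the 8 across but in {1,3,4} for the 16 down — contradiction. So R4C1 = 7.
R4C2 = 8 − 7 = 1 completes the 8 across.
R5C1 = 9: the only remaining digit allowed by both the 12 across and the 35 down.
R5C2 = 12 − 9 = 3 completes the 12 across.
R3C1 = 35 − 29 = 6 completes the 35 down.
R3C2 = 10 − 6 = 4 completes the 10 across.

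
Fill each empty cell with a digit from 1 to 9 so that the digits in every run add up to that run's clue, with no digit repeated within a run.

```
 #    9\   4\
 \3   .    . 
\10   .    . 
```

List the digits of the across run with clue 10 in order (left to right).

7, 3

3 in 2 cells must be {1,2}; 4 in 2 cells must be {1,3}.
The 3 across and the 4 down share only 1, so R1C2 = 1.
R2C2 = 4 − 1 = 3 completes the 4 down.
R1C1 = 3 − 1 = 2 completes the 3 across.
R2C1 = 10 − 3 = 7 completes the 10 across.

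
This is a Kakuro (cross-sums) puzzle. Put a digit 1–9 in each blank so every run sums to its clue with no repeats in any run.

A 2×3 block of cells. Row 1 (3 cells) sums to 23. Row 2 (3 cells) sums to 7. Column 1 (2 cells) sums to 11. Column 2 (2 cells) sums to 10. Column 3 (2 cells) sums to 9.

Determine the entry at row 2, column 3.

1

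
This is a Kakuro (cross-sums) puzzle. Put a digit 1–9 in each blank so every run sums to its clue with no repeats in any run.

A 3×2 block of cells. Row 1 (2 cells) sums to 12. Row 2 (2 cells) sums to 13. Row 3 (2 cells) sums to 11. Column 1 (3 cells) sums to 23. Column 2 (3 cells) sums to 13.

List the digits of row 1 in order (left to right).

8 4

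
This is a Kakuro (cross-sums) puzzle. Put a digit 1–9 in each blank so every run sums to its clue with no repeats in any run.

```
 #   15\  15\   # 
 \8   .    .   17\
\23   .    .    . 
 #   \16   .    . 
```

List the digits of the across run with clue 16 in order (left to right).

7 9

23 in 3 cells must be {6,8,9}; 16 in 2 cells must be {7,9}; 17 in 2 cells must be {8,9}.
The 16 across and the 17 down share only 9, so R3C3 = 9.
R2C3 = 17 − 9 = 8 completes the 17 down.
R3C2 = 16 − 9 = 7 completes the 16 across.
R2C2 = 6: the only remaining digit allowed by both the 23 across and the 15 down.
R1C2 = 15 − 13 = 2 completes the 15 down.
R2C1 = 23 − 14 = 9 completes the 23 across.
R1C1 = 8 − 2 = 6 completes the 8 across.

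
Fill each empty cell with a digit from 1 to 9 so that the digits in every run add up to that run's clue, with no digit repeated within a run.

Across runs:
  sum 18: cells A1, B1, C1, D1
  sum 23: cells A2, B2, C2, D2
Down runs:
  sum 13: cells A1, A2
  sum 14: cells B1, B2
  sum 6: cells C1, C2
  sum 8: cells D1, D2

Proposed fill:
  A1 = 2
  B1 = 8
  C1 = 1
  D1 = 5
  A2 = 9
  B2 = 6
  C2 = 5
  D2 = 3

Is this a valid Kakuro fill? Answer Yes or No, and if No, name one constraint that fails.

No — the across run A1–D1 sums to 16, not 18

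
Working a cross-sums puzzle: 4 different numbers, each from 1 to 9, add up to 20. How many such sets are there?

12

4 distinct digits from 1–9 sum between 10 and 30.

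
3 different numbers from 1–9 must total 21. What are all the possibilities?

{4,8,9}; {5,7,9}; {6,7,8}

3 distinct digits from 1–9 sum between 6 and 24.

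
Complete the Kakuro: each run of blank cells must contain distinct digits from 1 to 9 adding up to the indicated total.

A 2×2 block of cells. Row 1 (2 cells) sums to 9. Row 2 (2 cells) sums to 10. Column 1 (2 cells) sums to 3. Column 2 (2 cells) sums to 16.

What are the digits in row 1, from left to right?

2 7

3 in 2 cells must be {1,2}; 16 in 2 cells must be {7,9}.
The 9 across and the 16 down share only 7, so (1,2) = 7.
(2,2) = 16 − 7 = 9 completes the 16 down.
(1,1) = 9 − 7 = 2 completes the 9 across.
(2,1) = 10 − 9 = 1 completes the 10 across.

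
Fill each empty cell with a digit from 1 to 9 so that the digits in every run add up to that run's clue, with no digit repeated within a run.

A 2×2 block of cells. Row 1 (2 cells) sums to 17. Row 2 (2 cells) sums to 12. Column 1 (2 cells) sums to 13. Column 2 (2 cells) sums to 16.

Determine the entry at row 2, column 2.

7

17 in 2 cells must be {8,9}; 16 in 2 cells must be {7,9}.
The 17 across and the 16 down share only 9, so (1,2) = 9.
(2,2) = 16 − 9 = 7 completes the 16 down.
(1,1) = 17 − 9 = 8 completes the 17 across.
(2,1) = 12 − 7 = 5 completes the 12 across.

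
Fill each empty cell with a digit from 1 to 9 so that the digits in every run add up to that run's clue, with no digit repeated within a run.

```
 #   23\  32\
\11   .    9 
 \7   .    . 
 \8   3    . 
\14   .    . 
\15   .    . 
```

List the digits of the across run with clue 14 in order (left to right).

6 8

R1C1 = 11 − 9 = 2 completes the 11 across.
R3C2 = 8 − 3 = 5 completes the 8 across.
Nothing is forced directly, so branch on R4C2, whose candidates are 6 or 8. If R4C2 = 6: that forces R2C2 = 4, R4C1 = 8, R5C2 = 8, after which R2C1 would have to be in {3} for the 7 across but in {1,4,6,9} for the 23 down — contradiction. So R4C2 = 8.
R4C1 = 14 − 8 = 6 completes the 14 across.
No cell is forced outright now. R2C1 can only be 4 or 5 (the digits allowed by both its 7 across and its 23 down). If R2C1 = 5: then R2C2 would have to be in {2} for the 7 across but in {3,4,6,7} for the 32 down — contradiction. So R2C1 = 4.
R2C2 = 7 − 4 = 3 completes the 7 across.
R5C1 = 23 − 15 = 8 completes the 23 down.
R5C2 = 15 − 8 = 7 completes the 15 across.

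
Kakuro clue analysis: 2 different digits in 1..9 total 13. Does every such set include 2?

No

Counterexample: {4,9} sums to 13 without using 2.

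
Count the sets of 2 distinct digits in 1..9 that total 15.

2

2 distinct digits from 1–9 sum between 3 and 17.
Enumerating: {6,9}, {7,8}.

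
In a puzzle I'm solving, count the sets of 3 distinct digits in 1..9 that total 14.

3 distinct digits from 1–9 sum between 6 and 24.

8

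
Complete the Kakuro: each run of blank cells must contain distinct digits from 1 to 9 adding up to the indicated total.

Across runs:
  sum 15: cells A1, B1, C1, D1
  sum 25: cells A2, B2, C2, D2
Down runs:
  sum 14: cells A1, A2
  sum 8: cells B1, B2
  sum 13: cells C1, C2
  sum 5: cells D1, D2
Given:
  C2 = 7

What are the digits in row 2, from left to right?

C1 = 13 − 7 = 6 completes the 13 down.
Given what's placed, A1 must be 5 to fit the 15 across and 14 down.
A2 = 14 − 5 = 9 completes the 14 down.
Nothing is forced directly, so branch on B1, whose candidates are 1 or 3. If B1 = 1: that forces D1 = 3, after which B2 would have to be in {1,3,4,5,6,8} for the 25 across but in {7} for the 8 down — contradiction. So B1 = 3.
D1 = 15 − 14 = 1 completes the 15 across.
B2 = 8 − 3 = 5 completes the 8 down.
D2 = 25 − 21 = 4 completes the 25 across.

9, 5, 7, 4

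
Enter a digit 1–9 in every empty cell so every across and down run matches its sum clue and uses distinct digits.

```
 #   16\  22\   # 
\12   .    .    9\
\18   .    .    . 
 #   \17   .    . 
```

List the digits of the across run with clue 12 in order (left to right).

17 in 2 cells must be {8,9}; 16 in 2 cells must be {7,9}.
The 17 across and the 9 down share only 8, so R3C3 = 8.
R2C3 = 9 − 8 = 1 completes the 9 down.
R3C2 = 17 − 8 = 9 completes the 17 across.
R2C1 = 9: the only remaining digit allowed by both the 18 across and the 16 down.
R2C2 = 18 − 10 = 8 completes the 18 across.
R1C1 = 16 − 9 = 7 completes the 16 down.
R1C2 = 12 − 7 = 5 completes the 12 across.

7 5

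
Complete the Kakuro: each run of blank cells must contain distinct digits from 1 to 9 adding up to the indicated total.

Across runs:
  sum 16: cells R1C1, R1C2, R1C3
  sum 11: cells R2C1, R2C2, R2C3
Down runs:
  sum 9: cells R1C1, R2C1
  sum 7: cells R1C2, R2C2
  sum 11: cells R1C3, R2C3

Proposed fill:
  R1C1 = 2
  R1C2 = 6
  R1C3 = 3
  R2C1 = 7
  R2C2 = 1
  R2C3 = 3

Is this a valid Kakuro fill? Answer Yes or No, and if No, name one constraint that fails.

No — the across run R1C1–R1C3 sums to 11, not 16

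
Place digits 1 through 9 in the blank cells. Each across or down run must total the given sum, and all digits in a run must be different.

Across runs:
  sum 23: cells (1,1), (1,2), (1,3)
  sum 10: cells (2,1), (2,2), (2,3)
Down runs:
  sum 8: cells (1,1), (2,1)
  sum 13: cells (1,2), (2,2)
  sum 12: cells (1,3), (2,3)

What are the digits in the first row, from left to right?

6, 8, 9

23 in 3 cells must be {6,8,9}.
The 23 across and the 8 down share only 6, so (1,1) = 6.
(2,1) = 8 − 6 = 2 completes the 8 down.
Nothing is forced directly, so branch on (2,2), whose candidates are 5 or 7. If (2,2) = 7: then (1,2) would have to be in {8,9} for the 23 across but in {6} for the 13 down — contradiction. So (2,2) = 5.
(1,2) = 13 − 5 = 8 completes the 13 down.
(1,3) = 23 − 14 = 9 completes the 23 across.
(2,3) = 10 − 7 = 3 completes the 10 across.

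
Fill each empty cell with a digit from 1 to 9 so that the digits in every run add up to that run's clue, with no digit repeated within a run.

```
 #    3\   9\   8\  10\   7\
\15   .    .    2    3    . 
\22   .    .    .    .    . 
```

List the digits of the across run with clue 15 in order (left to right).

1 5 2 3 4

15 in 5 cells must be {1,2,3,4,5}; 3 in 2 cells must be {1,2}.
Given what's placed, R1C1 must be 1 to fit the 15 across and 3 down.
R2C1 = 3 − 1 = 2 completes the 3 down.
R2C3 = 8 − 2 = 6 completes the 8 down.
R2C4 = 10 − 3 = 7 completes the 10 down.
Nothing is forced directly, so branch on R2C2, whose candidates are 3 or 4. If R2C2 = 3: then R1C2 would have to be in {4,5} for the 15 across but in {6} for the 9 down — contradiction. So R2C2 = 4.
R1C2 = 9 − 4 = 5 completes the 9 down.
R1C5 = 15 − 11 = 4 completes the 15 across.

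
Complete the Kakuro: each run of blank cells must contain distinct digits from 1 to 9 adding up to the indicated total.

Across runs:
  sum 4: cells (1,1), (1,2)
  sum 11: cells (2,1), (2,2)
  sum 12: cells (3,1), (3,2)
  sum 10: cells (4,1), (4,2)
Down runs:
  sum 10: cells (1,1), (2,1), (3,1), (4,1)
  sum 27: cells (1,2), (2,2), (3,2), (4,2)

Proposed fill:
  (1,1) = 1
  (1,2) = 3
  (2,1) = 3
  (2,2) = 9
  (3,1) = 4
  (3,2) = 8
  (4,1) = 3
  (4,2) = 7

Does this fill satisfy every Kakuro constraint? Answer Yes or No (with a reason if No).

No — the across run (2,1)–(2,2) sums to 12, not 11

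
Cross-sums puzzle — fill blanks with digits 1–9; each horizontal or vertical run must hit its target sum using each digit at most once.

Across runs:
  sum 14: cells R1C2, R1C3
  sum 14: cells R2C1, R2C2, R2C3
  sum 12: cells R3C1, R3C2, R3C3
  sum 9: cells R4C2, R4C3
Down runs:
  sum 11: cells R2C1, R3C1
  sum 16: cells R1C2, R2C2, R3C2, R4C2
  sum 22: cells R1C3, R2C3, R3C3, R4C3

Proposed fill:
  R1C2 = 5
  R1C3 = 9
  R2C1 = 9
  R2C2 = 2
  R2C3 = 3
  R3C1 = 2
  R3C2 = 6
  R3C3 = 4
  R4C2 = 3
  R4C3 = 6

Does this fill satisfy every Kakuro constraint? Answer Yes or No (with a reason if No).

Across: 5+9=14; 9+2+3=14; 2+6+4=12; 3+6=9. Down: 9+2=11; 5+2+6+3=16; 9+3+4+6=22. No digit repeats within any run.

Yes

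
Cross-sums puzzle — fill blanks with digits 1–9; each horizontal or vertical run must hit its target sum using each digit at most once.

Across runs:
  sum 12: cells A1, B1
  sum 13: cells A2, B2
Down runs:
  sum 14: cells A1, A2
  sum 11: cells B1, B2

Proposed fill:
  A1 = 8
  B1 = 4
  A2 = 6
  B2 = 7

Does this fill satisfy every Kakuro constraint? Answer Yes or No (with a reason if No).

Yes

Across: 8+4=12; 6+7=13. Down: 8+6=14; 4+7=11. No digit repeats within any run.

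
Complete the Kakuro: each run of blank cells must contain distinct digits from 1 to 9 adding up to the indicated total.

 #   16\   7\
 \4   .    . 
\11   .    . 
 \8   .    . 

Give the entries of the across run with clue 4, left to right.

3, 1

4 in 2 cells must be {1,3}; 7 in 3 cells must be {1,2,4}.
The 4 across and the 7 down share only 1, so R1C2 = 1.
Given what's placed, R3C2 must be 2 to fit the 8 across and 7 down.
R1C1 = 4 − 1 = 3 completes the 4 across.
R2C2 = 7 − 3 = 4 completes the 7 down.
R3C1 = 8 − 2 = 6 completes the 8 across.
R2C1 = 11 − 4 = 7 completes the 11 across.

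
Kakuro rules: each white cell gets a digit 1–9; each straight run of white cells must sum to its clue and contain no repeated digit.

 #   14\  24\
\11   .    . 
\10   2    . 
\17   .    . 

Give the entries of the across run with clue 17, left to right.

8 9

17 in 2 cells must be {8,9}; 24 in 3 cells must be {7,8,9}.
R2C2 = 10 − 2 = 8 completes the 10 across.
R3C2 = 9: the only remaining digit allowed by both the 17 across and the 24 down.
R1C2 = 24 − 17 = 7 completes the 24 down.
R3C1 = 17 − 9 = 8 completes the 17 across.
R1C1 = 11 − 7 = 4 completes the 11 across.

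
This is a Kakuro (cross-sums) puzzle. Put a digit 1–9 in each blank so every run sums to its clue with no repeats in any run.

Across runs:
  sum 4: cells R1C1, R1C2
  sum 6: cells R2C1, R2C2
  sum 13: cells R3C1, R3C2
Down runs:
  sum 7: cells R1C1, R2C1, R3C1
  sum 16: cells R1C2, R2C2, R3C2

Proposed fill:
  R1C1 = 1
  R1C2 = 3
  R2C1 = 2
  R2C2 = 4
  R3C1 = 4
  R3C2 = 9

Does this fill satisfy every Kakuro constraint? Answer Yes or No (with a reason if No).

Yes

Across: 1+3=4; 2+4=6; 4+9=13. Down: 1+2+4=7; 3+4+9=16. No digit repeats within any run.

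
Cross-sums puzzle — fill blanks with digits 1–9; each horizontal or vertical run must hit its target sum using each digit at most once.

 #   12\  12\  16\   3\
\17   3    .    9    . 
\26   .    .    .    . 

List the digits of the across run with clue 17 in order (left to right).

16 in 2 cells must be {7,9}; 3 in 2 cells must be {1,2}.
Given what's placed, R1C2 must be 4 to fit the 17 across and 12 down.
R1C4 = 17 − 16 = 1 completes the 17 across.
R2C1 = 12 − 3 = 9 completes the 12 down.
R2C2 = 12 − 4 = 8 completes the 12 down.
R2C3 = 16 − 9 = 7 completes the 16 down.
R2C4 = 26 − 24 = 2 completes the 26 across.

3 4 9 1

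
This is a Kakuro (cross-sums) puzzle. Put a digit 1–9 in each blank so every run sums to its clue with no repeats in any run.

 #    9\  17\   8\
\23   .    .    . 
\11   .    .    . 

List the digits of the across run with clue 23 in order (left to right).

23 in 3 cells must be {6,8,9}; 17 in 2 cells must be {8,9}.
The 23 across and the 8 down share only 6, so R1C3 = 6.
The 11 across and the 17 down share only 8, so R2C2 = 8.
R2C3 = 8 − 6 = 2 completes the 8 down.
R1C1 = 8: the only remaining digit allowed by both the 23 across and the 9 down.
R1C2 = 23 − 14 = 9 completes the 23 across.
R2C1 = 11 − 10 = 1 completes the 11 across.

8 9 6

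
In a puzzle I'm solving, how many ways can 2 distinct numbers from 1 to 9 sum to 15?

2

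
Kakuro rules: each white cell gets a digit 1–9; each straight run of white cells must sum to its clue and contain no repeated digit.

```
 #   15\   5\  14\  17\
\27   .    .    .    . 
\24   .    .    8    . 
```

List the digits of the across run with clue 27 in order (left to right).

17 in 2 cells must be {8,9}.
R1C3 = 14 − 8 = 6 completes the 14 down.
R2C4 = 9: the only remaining digit allowed by both the 24 across and the 17 down.
R1C2 = 4: the only remaining digit allowed by both the 27 across and the 5 down.
R1C4 = 17 − 9 = 8 completes the 17 down.
Given what's placed, R2C1 must be 6 to fit the 24 across and 15 down.
R2C2 = 24 − 23 = 1 completes the 24 across.
R1C1 = 27 − 18 = 9 completes the 27 across.

9, 4, 6, 8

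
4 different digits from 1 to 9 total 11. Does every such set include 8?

The only way to make 11 from 4 distinct digits is {1,2,3,5}, which does not contain 8.

No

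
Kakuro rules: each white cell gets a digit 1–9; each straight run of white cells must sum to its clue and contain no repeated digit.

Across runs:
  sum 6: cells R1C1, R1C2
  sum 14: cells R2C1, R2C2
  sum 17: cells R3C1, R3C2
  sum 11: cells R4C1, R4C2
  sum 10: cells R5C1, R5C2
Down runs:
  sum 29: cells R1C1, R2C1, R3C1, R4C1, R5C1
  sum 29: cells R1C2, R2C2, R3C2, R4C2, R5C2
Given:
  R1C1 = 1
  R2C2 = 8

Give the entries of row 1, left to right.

17 in 2 cells must be {8,9}.
R1C2 = 6 − 1 = 5 completes the 6 across.

1, 5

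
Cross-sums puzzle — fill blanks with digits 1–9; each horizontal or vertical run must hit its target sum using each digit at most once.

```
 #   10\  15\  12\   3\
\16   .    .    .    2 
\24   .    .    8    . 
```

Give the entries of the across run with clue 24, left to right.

3 in 2 cells must be {1,2}.
R1C3 = 12 − 8 = 4 completes the 12 down.
R2C4 = 3 − 2 = 1 completes the 3 down.
No cell is forced outright now. R2C1 can only be 6 or 9 (the digits allowed by both its 24 across and its 10 down). If R2C1 = 6: then R1C1 would have to be in {1,3,7,9} for the 16 across but in {4} for the 10 down — contradiction. So R2C1 = 9.
R1C1 = 10 − 9 = 1 completes the 10 down.
R1C2 = 16 − 7 = 9 completes the 16 across.
R2C2 = 24 − 18 = 6 completes the 24 across.

9 6 8 1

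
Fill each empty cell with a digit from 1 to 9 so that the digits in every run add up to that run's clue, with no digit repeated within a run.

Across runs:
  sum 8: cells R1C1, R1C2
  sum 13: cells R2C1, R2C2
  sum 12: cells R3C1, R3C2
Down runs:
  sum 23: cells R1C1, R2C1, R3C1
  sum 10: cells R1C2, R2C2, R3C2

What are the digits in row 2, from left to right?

8, 5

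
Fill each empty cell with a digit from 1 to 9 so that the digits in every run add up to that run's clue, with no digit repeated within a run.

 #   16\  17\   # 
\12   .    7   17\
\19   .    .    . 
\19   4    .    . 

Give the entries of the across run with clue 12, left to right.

5 7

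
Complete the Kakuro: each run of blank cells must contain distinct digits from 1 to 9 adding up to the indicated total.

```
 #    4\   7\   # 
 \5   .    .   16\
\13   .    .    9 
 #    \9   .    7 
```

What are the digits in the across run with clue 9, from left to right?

4 in 2 cells must be {1,3}; 7 in 3 cells must be {1,2,4}; 16 in 2 cells must be {7,9}.
Given what's placed, R2C2 must be 1 to fit the 13 across and 7 down.
R3C2 = 9 − 7 = 2 completes the 9 across.
R1C2 = 7 − 3 = 4 completes the 7 down.
R2C1 = 13 − 10 = 3 completes the 13 across.
R1C1 = 5 − 4 = 1 completes the 5 across.

2 7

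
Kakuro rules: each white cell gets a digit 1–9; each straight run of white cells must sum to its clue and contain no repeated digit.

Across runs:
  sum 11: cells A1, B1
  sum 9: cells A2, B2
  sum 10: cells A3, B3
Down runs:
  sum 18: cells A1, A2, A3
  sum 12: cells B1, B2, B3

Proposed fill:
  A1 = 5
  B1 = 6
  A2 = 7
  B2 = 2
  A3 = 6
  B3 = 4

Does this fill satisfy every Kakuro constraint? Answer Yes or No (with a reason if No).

Across: 5+6=11; 7+2=9; 6+4=10. Down: 5+7+6=18; 6+2+4=12. No digit repeats within any run.

Yes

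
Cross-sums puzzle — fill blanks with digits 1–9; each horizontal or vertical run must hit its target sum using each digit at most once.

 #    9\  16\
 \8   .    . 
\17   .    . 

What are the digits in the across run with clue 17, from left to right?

17 in 2 cells must be {8,9}; 16 in 2 cells must be {7,9}.
The 8 across and the 16 down share only 7, so R1C2 = 7.
The 17 across and the 9 down share only 8, so R2C1 = 8.
R2C2 = 17 − 8 = 9 completes the 17 across.
R1C1 = 8 − 7 = 1 completes the 8 across.

8, 9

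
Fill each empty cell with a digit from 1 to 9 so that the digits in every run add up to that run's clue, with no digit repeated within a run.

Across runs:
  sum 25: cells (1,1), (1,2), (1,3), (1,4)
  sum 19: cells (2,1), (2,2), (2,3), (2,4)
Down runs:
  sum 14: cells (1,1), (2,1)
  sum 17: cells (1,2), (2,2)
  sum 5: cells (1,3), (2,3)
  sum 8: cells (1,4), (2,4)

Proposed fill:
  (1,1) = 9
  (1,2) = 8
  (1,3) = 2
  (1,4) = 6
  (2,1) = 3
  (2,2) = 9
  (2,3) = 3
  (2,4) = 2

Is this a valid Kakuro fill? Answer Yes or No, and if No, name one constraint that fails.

No — the across run (2,1)–(2,4) sums to 17, not 19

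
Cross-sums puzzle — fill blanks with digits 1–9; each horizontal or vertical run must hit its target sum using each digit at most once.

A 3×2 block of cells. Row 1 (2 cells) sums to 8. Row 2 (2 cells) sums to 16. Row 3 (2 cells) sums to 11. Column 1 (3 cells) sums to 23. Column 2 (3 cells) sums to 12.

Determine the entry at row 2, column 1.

16 in 2 cells must be {7,9}; 23 in 3 cells must be {6,8,9}.
The 8 across and the 23 down share only 6, so (1,1) = 6.
(1,2) = 8 − 6 = 2 completes the 8 across.
Given what's placed, (2,1) must be 9 to fit the 16 across and 23 down.
(2,2) = 16 − 9 = 7 completes the 16 across.
(3,1) = 23 − 15 = 8 completes the 23 down.
(3,2) = 11 − 8 = 3 completes the 11 across.

9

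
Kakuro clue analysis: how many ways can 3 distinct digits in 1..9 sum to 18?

7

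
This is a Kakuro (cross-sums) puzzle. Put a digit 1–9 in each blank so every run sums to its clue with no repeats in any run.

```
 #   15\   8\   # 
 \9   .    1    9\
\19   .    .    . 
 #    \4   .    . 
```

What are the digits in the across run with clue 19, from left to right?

4 in 2 cells must be {1,3}.
R1C1 = 9 − 1 = 8 completes the 9 across.
R2C1 = 15 − 8 = 7 completes the 15 down.
R3C2 = 3: the only remaining digit allowed by both the 4 across and the 8 down.
R3C3 = 4 − 3 = 1 completes the 4 across.
R2C2 = 8 − 4 = 4 completes the 8 down.
R2C3 = 19 − 11 = 8 completes the 19 across.

7, 4, 8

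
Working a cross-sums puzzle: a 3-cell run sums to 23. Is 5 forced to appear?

The only way to make 23 from 3 distinct digits is {6,8,9}, which does not contain 5.

No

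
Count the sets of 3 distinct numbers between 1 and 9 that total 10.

3 distinct digits from 1–9 sum between 6 and 24.
Enumerating: {1,2,7}, {1,3,6}, {1,4,5}, {2,3,5}.

4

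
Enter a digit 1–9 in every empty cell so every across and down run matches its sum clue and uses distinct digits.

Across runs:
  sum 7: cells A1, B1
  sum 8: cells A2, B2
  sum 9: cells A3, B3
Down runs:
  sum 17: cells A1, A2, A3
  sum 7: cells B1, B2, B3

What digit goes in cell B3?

1

7 in 3 cells must be {1,2,4}.
Nothing is forced directly, so branch on B1, whose candidates are 1 or 2 or 4. If B1 = 1: that forces A1 = 6, B2 = 2, B3 = 4, after which A2 would have to be in {6} for the 8 across but in {2,3,4,7,8,9} for the 17 down — contradiction. If B1 = 2: that forces A1 = 5, A2 = 3, after which B2 would have to be in {5} for the 8 across but in {1,4} for the 7 down — contradiction. So B1 = 4.
A1 = 7 − 4 = 3 completes the 7 across.
Nothing is forced directly, so branch on A2, whose candidates are 5 or 6. If A2 = 5: then B2 would have to be in {3} for the 8 across but in {1,2} for the 7 down — contradiction. So A2 = 6.
B2 = 8 − 6 = 2 completes the 8 across.
A3 = 17 − 9 = 8 completes the 17 down.
B3 = 9 − 8 = 1 completes the 9 across.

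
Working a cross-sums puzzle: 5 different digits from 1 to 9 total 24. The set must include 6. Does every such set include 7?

No

Counterexample: {1,3,5,6,9} sums to 24 under that restriction without using 7.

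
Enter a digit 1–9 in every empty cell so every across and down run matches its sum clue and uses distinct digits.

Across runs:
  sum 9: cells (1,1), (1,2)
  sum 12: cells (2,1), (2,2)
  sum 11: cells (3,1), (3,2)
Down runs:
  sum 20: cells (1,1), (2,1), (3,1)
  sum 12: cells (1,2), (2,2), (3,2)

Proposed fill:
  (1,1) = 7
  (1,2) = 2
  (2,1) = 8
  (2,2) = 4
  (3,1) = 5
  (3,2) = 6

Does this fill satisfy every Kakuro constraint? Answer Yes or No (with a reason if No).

Yes

Across: 7+2=9; 8+4=12; 5+6=11. Down: 7+8+5=20; 2+4+6=12. No digit repeats within any run.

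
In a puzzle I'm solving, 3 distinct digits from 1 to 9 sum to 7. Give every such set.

{1,2,4}

3 distinct digits from 1–9 sum between 6 and 24.
Only one set works: {1,2,4}.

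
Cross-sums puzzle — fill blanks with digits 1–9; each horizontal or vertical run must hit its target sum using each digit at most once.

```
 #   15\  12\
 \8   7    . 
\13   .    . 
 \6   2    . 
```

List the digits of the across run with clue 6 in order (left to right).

2 4

R1C2 = 8 − 7 = 1 completes the 8 across.
R2C1 = 15 − 9 = 6 completes the 15 down.
R2C2 = 13 − 6 = 7 completes the 13 across.
R3C2 = 6 − 2 = 4 completes the 6 across.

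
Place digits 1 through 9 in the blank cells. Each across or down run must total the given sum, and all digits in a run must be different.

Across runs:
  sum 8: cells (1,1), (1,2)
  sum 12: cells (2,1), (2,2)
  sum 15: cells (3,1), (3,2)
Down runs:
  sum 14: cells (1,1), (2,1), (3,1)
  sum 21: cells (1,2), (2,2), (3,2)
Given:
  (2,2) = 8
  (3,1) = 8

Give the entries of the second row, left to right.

4 8

(2,1) = 12 − 8 = 4 completes the 12 across.
(3,2) = 15 − 8 = 7 completes the 15 across.
(1,1) = 14 − 12 = 2 completes the 14 down.
(1,2) = 8 − 2 = 6 completes the 8 across.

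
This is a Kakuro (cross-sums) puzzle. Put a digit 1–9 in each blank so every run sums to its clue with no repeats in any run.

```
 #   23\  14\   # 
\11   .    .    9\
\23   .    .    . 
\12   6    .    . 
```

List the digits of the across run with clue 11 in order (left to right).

23 in 3 cells must be {6,8,9}.
Nothing is forced directly, so branch on R2C3, whose candidates are 6 or 8. If R2C3 = 6: then R3C3 would have to be in {1,2,4,5} for the 12 across but in {3} for the 9 down — contradiction. So R2C3 = 8.
Given what's placed, R2C1 must be 9 to fit the 23 across and 23 down.
R2C2 = 23 − 17 = 6 completes the 23 across.
R3C3 = 9 − 8 = 1 completes the 9 down.
R1C1 = 23 − 15 = 8 completes the 23 down.
R1C2 = 11 − 8 = 3 completes the 11 across.
R3C2 = 12 − 7 = 5 completes the 12 across.

8 3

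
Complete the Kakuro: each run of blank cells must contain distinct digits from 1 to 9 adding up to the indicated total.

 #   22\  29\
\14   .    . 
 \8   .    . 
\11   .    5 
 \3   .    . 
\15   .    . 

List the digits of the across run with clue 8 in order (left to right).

3 in 2 cells must be {1,2}.
R3C1 = 11 − 5 = 6 completes the 11 across.
No cell is forced outright now. R4C1 can only be 1 or 2 (the digits allowed by both its 3 across and its 22 down). If R4C1 = 2: that forces R4C2 = 1, R2C2 = 6, after which R2C1 would have to be in {2} for the 8 across but in {1,3,4,5,7,8,9} for the 22 down — contradiction. So R4C1 = 1.
R4C2 = 3 − 1 = 2 completes the 3 across.
Nothing is forced directly, so branch on R2C2, whose candidates are 6 or 7. If R2C2 = 7: then R2C1 would have to be in {1} for the 8 across but in {2,3,4,5,7,8,9} for the 22 down — contradiction. So R2C2 = 6.
Given what's placed, R1C2 must be 9 to fit the 14 across and 29 down.
R2C1 = 8 − 6 = 2 completes the 8 across.

2, 6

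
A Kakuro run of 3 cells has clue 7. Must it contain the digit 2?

Yes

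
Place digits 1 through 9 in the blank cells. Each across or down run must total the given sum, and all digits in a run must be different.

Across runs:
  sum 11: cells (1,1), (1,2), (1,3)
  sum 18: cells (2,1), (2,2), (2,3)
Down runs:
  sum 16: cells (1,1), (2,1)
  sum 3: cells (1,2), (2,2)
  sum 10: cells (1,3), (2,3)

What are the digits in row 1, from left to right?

16 in 2 cells must be {7,9}; 3 in 2 cells must be {1,2}.
The 11 across and the 16 down share only 7, so (1,1) = 7.
Given what's placed, (1,2) must be 1 to fit the 11 across and 3 down.
(1,3) = 11 − 8 = 3 completes the 11 across.
(2,1) = 16 − 7 = 9 completes the 16 down.
(2,2) = 3 − 1 = 2 completes the 3 down.
(2,3) = 18 − 11 = 7 completes the 18 across.

7 1 3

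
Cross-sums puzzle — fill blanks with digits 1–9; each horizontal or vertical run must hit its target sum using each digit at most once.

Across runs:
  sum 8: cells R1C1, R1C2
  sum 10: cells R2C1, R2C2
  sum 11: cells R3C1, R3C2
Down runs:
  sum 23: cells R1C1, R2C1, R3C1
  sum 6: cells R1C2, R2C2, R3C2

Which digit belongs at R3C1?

23 in 3 cells must be {6,8,9}; 6 in 3 cells must be {1,2,3}.
The 8 across and the 23 down share only 6, so R1C1 = 6.
R1C2 = 8 − 6 = 2 completes the 8 across.
Given what's placed, R3C2 must be 3 to fit the 11 across and 6 down.
R2C2 = 6 − 5 = 1 completes the 6 down.
R3C1 = 11 − 3 = 8 completes the 11 across.
R2C1 = 10 − 1 = 9 completes the 10 across.

8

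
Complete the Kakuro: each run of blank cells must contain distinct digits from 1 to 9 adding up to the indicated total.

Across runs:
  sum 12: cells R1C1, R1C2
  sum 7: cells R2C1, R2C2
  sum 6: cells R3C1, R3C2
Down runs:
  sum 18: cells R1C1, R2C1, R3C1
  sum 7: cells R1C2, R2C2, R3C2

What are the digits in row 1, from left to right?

8, 4

7 in 3 cells must be {1,2,4}.
The 12 across and the 7 down share only 4, so R1C2 = 4.
R1C1 = 12 − 4 = 8 completes the 12 across.
Nothing is forced directly, so branch on R2C2, whose candidates are 1 or 2. If R2C2 = 2: then R2C1 would have to be in {5} for the 7 across but in {1,3,4,6,7,9} for the 18 down — contradiction. So R2C2 = 1.
R2C1 = 7 − 1 = 6 completes the 7 across.
R3C1 = 18 − 14 = 4 completes the 18 down.
R3C2 = 6 − 4 = 2 completes the 6 across.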